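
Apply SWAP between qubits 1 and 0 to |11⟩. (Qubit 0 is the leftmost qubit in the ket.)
|11⟩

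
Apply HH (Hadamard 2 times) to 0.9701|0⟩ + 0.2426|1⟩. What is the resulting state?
0.9701|0⟩ + 0.2426|1⟩

H² = I, so an even number of Hadamards cancels: H^2 = I and the state is unchanged.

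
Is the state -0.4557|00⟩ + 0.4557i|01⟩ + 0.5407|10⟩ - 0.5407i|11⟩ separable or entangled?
Separable

Writing the state as a|00⟩ + b|01⟩ + c|10⟩ + d|11⟩, it is a product state iff ad − bc = 0.
Here (a, b, c, d) = (-0.4557, 0.4557i, 0.5407, -0.5407i): ad − bc = (-0.4557)(-0.5407i) − (0.4557i)(0.5407) = 0, so the state is separable.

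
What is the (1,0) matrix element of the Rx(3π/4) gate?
-0.9239i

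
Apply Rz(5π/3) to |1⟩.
(-0.866 + (1/2)i)|1⟩

Rz(5π/3) = [[e^(−iθ/2), 0], [0, e^(iθ/2)]] with e^(±iθ/2) = cos(θ/2) ± i·sin(θ/2); θ = 5π/3, cos(θ/2) ≈ -0.866025, sin(θ/2) ≈ 0.5.
With a = amp(|0⟩) = 0 and b = amp(|1⟩) = 1:
new amp(|0⟩) = (-0.866025 - 0.5i)·a = 0
new amp(|1⟩) = (-0.866025 + 0.5i)·b = (-0.866 + (1/2)i)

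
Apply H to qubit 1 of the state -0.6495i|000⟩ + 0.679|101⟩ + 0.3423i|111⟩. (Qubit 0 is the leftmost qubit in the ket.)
-0.4593i|000⟩ - 0.4593i|010⟩ + (0.4801 + 0.242i)|101⟩ + (0.4801 - 0.242i)|111⟩

H on qubit 1 mixes each pair of kets that differ only in qubit 1: amplitudes (a, b) of (|…0…⟩, |…1…⟩) become ((a + b)/√2, (a − b)/√2). Kets absent from the input have amplitude 0.
(|000⟩, |010⟩): (a, b) = (-0.6495i, 0) → (-0.4593i, -0.4593i)
(|101⟩, |111⟩): (a, b) = (0.679, 0.3423i) → ((0.4801 + 0.242i), (0.4801 - 0.242i))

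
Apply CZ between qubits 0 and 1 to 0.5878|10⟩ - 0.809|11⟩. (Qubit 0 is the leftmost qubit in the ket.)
0.5878|10⟩ + 0.809|11⟩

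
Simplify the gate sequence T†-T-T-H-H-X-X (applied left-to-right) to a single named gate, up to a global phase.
T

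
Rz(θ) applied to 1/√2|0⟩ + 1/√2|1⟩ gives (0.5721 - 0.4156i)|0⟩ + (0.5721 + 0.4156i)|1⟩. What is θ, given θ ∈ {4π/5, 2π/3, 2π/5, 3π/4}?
2π/5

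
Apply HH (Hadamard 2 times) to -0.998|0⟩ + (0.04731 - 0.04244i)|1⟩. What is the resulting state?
-0.998|0⟩ + (0.04731 - 0.04244i)|1⟩

H² = I, so an even number of Hadamards cancels: H^2 = I and the state is unchanged.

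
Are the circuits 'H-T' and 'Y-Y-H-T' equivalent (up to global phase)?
Yes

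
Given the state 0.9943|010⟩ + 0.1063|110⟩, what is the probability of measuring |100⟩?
0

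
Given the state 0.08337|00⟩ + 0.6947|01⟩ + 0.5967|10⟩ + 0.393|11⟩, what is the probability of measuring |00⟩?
0.006951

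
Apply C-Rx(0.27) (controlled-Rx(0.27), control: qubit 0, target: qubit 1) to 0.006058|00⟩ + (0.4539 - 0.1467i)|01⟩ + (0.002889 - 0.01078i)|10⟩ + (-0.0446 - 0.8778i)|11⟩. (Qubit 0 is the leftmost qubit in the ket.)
0.006058|00⟩ + (0.4539 - 0.1467i)|01⟩ + (-0.1153 - 0.004679i)|10⟩ + (-0.04565 - 0.8702i)|11⟩

C-Rx(0.27) leaves the control-|0⟩ kets |00⟩, |01⟩ unchanged and applies Rx(0.27) to qubit 1 on the control-|1⟩ pair (|10⟩, |11⟩).
Rx(0.27) = [[cos(θ/2), −i·sin(θ/2)], [−i·sin(θ/2), cos(θ/2)]]; θ = 0.27, cos(θ/2) ≈ 0.990901, sin(θ/2) ≈ 0.13459.
With a = amp(|10⟩) = (0.002889 - 0.01078i) and b = amp(|11⟩) = (-0.0446 - 0.8778i):
new amp(|10⟩) = (0.990901)·a + (-0.13459i)·b = (-0.1153 - 0.004679i)
new amp(|11⟩) = (-0.13459i)·a + (0.990901)·b = (-0.04565 - 0.8702i)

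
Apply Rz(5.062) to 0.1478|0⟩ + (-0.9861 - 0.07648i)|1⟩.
(-0.1211 - 0.08474i)|0⟩ + (0.8518 - 0.5027i)|1⟩

Rz(5.062) = [[e^(−iθ/2), 0], [0, e^(iθ/2)]] with e^(±iθ/2) = cos(θ/2) ± i·sin(θ/2); θ = 5.062, cos(θ/2) ≈ -0.819308, sin(θ/2) ≈ 0.573353.
With a = amp(|0⟩) = 0.1478 and b = amp(|1⟩) = (-0.9861 - 0.07648i):
new amp(|0⟩) = (-0.819308 - 0.573353i)·a = (-0.1211 - 0.08474i)
new amp(|1⟩) = (-0.819308 + 0.573353i)·b = (0.8518 - 0.5027i)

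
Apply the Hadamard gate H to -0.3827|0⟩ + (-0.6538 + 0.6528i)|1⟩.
(-0.7329 + 0.4616i)|0⟩ + (0.1917 - 0.4616i)|1⟩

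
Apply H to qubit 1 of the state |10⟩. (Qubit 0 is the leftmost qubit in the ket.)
1/√2|10⟩ + 1/√2|11⟩

H on qubit 1 mixes each pair of kets that differ only in qubit 1: amplitudes (a, b) of (|…0…⟩, |…1…⟩) become ((a + b)/√2, (a − b)/√2). Kets absent from the input have amplitude 0.
(|10⟩, |11⟩): (a, b) = (1, 0) → (1/√2, 1/√2)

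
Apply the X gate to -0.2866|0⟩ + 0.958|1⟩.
0.958|0⟩ - 0.2866|1⟩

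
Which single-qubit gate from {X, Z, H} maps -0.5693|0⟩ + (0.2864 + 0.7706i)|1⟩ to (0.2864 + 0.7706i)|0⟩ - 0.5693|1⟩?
X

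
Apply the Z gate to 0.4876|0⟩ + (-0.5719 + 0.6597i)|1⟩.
0.4876|0⟩ + (0.5719 - 0.6597i)|1⟩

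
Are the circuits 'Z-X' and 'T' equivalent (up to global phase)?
No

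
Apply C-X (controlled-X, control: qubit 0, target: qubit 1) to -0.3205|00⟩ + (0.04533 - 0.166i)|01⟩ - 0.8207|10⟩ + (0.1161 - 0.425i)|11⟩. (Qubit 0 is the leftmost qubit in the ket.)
-0.3205|00⟩ + (0.04533 - 0.166i)|01⟩ + (0.1161 - 0.425i)|10⟩ - 0.8207|11⟩

C-X leaves the control-|0⟩ kets |00⟩, |01⟩ unchanged and applies X to qubit 1 on the control-|1⟩ pair (|10⟩, |11⟩).
X = [[0, 1], [1, 0]].
With a = amp(|10⟩) = -0.8207 and b = amp(|11⟩) = (0.1161 - 0.425i):
new amp(|10⟩) = (1)·b = (0.1161 - 0.425i)
new amp(|11⟩) = (1)·a = -0.8207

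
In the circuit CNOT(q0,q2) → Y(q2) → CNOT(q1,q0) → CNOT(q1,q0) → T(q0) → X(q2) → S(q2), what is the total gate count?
7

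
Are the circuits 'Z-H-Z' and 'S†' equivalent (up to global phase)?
No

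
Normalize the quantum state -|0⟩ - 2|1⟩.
-1/√5|0⟩ - 0.8944|1⟩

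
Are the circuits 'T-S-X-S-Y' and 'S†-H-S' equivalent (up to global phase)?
No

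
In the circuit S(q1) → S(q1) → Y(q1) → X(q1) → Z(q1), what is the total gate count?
5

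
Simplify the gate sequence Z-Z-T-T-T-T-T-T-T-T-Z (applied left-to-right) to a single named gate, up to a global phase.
Z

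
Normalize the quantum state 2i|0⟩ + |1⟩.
0.8944i|0⟩ + 1/√5|1⟩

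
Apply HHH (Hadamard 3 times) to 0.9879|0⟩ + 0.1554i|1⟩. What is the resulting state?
(0.6986 + 0.1099i)|0⟩ + (0.6986 - 0.1099i)|1⟩

H² = I, so H^3 = H: a single Hadamard. With (a, b) = (0.9879, 0.1554i), H gives ((a + b)/√2, (a − b)/√2) = ((0.6986 + 0.1099i), (0.6986 - 0.1099i)).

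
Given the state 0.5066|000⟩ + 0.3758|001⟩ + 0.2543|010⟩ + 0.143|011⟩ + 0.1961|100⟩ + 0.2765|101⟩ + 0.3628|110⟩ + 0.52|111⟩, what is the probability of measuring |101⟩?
0.07645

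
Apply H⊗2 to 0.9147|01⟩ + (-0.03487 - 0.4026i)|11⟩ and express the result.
(0.4399 - 0.2013i)|00⟩ + (-0.4399 + 0.2013i)|01⟩ + (0.4748 + 0.2013i)|10⟩ + (-0.4748 - 0.2013i)|11⟩

H⊗2 gives amp(|y⟩) = (1/2) Σ_x (−1)^(x·y) amp(|x⟩), where x·y is the number of positions in which both x and y have a 1.
|00⟩: (0.9147 + (-0.03487 - 0.4026i))/2 = (0.4399 - 0.2013i)
|01⟩: (-0.9147 - (-0.03487 - 0.4026i))/2 = (-0.4399 + 0.2013i)
|10⟩: (0.9147 - (-0.03487 - 0.4026i))/2 = (0.4748 + 0.2013i)
|11⟩: (-0.9147 + (-0.03487 - 0.4026i))/2 = (-0.4748 - 0.2013i)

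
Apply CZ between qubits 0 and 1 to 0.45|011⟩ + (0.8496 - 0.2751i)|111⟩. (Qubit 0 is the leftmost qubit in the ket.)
0.45|011⟩ + (-0.8496 + 0.2751i)|111⟩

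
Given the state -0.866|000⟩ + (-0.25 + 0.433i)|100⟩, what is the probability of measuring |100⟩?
0.25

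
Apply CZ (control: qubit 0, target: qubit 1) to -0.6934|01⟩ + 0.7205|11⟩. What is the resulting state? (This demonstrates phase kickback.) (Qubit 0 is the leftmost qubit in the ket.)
-0.6934|01⟩ - 0.7205|11⟩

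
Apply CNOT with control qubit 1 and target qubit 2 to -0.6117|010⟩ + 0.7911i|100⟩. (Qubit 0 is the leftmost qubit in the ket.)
-0.6117|011⟩ + 0.7911i|100⟩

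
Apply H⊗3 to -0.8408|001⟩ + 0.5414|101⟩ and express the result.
-0.1059|000⟩ + 0.1059|001⟩ - 0.1059|010⟩ + 0.1059|011⟩ - 0.4887|100⟩ + 0.4887|101⟩ - 0.4887|110⟩ + 0.4887|111⟩

H⊗3 gives amp(|y⟩) = (1/2√2) Σ_x (−1)^(x·y) amp(|x⟩), where x·y is the number of positions in which both x and y have a 1.
|000⟩: (-0.8408 + 0.5414)/(2√2) = -0.1059
|001⟩: (0.8408 - 0.5414)/(2√2) = 0.1059
|010⟩: (-0.8408 + 0.5414)/(2√2) = -0.1059
|011⟩: (0.8408 - 0.5414)/(2√2) = 0.1059
|100⟩: (-0.8408 - 0.5414)/(2√2) = -0.4887
|101⟩: (0.8408 + 0.5414)/(2√2) = 0.4887
|110⟩: (-0.8408 - 0.5414)/(2√2) = -0.4887
|111⟩: (0.8408 + 0.5414)/(2√2) = 0.4887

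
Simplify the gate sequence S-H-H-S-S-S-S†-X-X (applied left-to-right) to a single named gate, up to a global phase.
S†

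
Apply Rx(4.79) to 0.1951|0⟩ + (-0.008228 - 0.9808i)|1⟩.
(-0.8093 + 0.005588i)|0⟩ + (0.006039 + 0.5874i)|1⟩

Rx(4.79) = [[cos(θ/2), −i·sin(θ/2)], [−i·sin(θ/2), cos(θ/2)]]; θ = 4.79, cos(θ/2) ≈ -0.734007, sin(θ/2) ≈ 0.679142.
With a = amp(|0⟩) = 0.1951 and b = amp(|1⟩) = (-0.008228 - 0.9808i):
new amp(|0⟩) = (-0.734007)·a + (-0.679142i)·b = (-0.8093 + 0.005588i)
new amp(|1⟩) = (-0.679142i)·a + (-0.734007)·b = (0.006039 + 0.5874i)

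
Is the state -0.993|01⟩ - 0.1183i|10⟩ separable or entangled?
Entangled

Writing the state as a|00⟩ + b|01⟩ + c|10⟩ + d|11⟩, it is a product state iff ad − bc = 0.
Here (a, b, c, d) = (0, -0.993, -0.1183i, 0): ad − bc = (0)(0) − (-0.993)(-0.1183i) = -0.1175i ≠ 0, so the state is entangled.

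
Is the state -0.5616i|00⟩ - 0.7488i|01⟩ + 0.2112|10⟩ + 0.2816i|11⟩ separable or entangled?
Entangled

Writing the state as a|00⟩ + b|01⟩ + c|10⟩ + d|11⟩, it is a product state iff ad − bc = 0.
Here (a, b, c, d) = (-0.5616i, -0.7488i, 0.2112, 0.2816i): ad − bc = (-0.5616i)(0.2816i) − (-0.7488i)(0.2112) = (0.1581 + 0.1581i) ≠ 0, so the state is entangled.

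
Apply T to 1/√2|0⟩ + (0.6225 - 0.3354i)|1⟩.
1/√2|0⟩ + (0.6773 + 0.203i)|1⟩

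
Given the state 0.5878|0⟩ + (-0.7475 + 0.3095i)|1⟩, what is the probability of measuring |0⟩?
0.3455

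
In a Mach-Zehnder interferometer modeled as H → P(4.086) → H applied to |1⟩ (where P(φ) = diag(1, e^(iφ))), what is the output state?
(0.7931 + 0.4051i)|0⟩ + (0.2069 - 0.4051i)|1⟩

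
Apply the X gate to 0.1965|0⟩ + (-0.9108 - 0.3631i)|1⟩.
(-0.9108 - 0.3631i)|0⟩ + 0.1965|1⟩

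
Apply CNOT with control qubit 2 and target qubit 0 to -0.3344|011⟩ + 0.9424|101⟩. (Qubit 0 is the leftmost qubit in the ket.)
0.9424|001⟩ - 0.3344|111⟩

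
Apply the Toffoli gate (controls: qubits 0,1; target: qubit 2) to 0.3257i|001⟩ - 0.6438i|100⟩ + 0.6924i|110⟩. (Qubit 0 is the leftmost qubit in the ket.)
0.3257i|001⟩ - 0.6438i|100⟩ + 0.6924i|111⟩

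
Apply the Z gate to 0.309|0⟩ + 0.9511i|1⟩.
0.309|0⟩ - 0.9511i|1⟩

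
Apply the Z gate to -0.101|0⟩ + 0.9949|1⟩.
-0.101|0⟩ - 0.9949|1⟩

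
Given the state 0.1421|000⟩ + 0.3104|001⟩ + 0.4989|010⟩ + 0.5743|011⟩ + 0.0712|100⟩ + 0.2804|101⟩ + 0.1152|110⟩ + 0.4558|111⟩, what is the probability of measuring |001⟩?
0.09635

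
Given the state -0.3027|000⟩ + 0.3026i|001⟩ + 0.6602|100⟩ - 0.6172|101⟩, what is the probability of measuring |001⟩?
0.09157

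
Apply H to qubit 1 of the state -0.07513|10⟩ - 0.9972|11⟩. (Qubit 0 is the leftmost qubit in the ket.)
-0.7583|10⟩ + 0.652|11⟩

H on qubit 1 mixes each pair of kets that differ only in qubit 1: amplitudes (a, b) of (|…0…⟩, |…1…⟩) become ((a + b)/√2, (a − b)/√2). Kets absent from the input have amplitude 0.
(|10⟩, |11⟩): (a, b) = (-0.07513, -0.9972) → (-0.7583, 0.652)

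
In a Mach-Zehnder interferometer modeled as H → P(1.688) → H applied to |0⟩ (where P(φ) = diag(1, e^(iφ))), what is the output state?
(0.4415 + 0.4966i)|0⟩ + (0.5585 - 0.4966i)|1⟩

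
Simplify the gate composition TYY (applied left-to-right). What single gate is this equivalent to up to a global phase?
T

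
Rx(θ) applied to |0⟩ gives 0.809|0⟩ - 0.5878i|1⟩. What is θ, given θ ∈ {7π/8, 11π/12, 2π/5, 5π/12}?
2π/5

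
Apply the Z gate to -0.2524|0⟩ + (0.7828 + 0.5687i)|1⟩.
-0.2524|0⟩ + (-0.7828 - 0.5687i)|1⟩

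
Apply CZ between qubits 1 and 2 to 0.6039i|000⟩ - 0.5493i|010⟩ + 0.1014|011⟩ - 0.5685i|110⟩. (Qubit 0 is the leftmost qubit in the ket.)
0.6039i|000⟩ - 0.5493i|010⟩ - 0.1014|011⟩ - 0.5685i|110⟩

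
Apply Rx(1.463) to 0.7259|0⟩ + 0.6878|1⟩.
(0.5402 - 0.4594i)|0⟩ + (0.5118 - 0.4849i)|1⟩

Rx(1.463) = [[cos(θ/2), −i·sin(θ/2)], [−i·sin(θ/2), cos(θ/2)]]; θ = 1.463, cos(θ/2) ≈ 0.744173, sin(θ/2) ≈ 0.667987.
With a = amp(|0⟩) = 0.7259 and b = amp(|1⟩) = 0.6878:
new amp(|0⟩) = (0.744173)·a + (-0.667987i)·b = (0.5402 - 0.4594i)
new amp(|1⟩) = (-0.667987i)·a + (0.744173)·b = (0.5118 - 0.4849i)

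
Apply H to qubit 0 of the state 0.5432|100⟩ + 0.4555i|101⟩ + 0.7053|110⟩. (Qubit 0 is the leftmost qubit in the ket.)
0.3841|000⟩ + 0.3221i|001⟩ + 0.4987|010⟩ - 0.3841|100⟩ - 0.3221i|101⟩ - 0.4987|110⟩

H on qubit 0 mixes each pair of kets that differ only in qubit 0: amplitudes (a, b) of (|…0…⟩, |…1…⟩) become ((a + b)/√2, (a − b)/√2). Kets absent from the input have amplitude 0.
(|000⟩, |100⟩): (a, b) = (0, 0.5432) → (0.3841, -0.3841)
(|001⟩, |101⟩): (a, b) = (0, 0.4555i) → (0.3221i, -0.3221i)
(|010⟩, |110⟩): (a, b) = (0, 0.7053) → (0.4987, -0.4987)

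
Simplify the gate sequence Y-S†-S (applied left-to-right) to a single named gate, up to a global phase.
Y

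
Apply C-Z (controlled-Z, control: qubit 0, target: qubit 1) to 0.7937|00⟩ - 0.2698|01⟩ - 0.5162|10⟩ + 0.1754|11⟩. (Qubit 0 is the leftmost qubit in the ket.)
0.7937|00⟩ - 0.2698|01⟩ - 0.5162|10⟩ - 0.1754|11⟩

C-Z leaves the control-|0⟩ kets |00⟩, |01⟩ unchanged and applies Z to qubit 1 on the control-|1⟩ pair (|10⟩, |11⟩).
Z = [[1, 0], [0, -1]].
With a = amp(|10⟩) = -0.5162 and b = amp(|11⟩) = 0.1754:
new amp(|10⟩) = (1)·a = -0.5162
new amp(|11⟩) = (-1)·b = -0.1754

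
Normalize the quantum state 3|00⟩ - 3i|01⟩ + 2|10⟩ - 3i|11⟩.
0.5388|00⟩ - 0.5388i|01⟩ + 0.3592|10⟩ - 0.5388i|11⟩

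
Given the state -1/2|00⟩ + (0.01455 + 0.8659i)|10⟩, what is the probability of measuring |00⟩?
1/4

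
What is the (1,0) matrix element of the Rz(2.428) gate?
0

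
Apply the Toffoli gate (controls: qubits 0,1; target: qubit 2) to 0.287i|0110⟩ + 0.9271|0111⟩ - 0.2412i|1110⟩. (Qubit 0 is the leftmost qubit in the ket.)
0.287i|0110⟩ + 0.9271|0111⟩ - 0.2412i|1100⟩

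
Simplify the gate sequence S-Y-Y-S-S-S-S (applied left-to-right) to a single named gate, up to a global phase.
S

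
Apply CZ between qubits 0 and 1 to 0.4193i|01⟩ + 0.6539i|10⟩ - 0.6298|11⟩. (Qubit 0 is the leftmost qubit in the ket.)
0.4193i|01⟩ + 0.6539i|10⟩ + 0.6298|11⟩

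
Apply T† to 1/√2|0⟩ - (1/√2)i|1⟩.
1/√2|0⟩ + (-1/2 - (1/2)i)|1⟩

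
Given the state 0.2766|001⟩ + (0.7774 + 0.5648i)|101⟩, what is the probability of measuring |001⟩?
0.07651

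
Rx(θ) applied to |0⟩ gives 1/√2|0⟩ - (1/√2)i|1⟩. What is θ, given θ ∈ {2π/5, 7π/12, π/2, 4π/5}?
π/2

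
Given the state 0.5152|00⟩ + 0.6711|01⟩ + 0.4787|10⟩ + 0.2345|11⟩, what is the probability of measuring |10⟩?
0.2292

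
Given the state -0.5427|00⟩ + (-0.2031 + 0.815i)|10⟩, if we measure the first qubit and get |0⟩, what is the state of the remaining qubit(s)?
-|0⟩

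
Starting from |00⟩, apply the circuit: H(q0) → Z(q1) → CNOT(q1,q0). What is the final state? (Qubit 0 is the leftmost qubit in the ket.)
1/√2|00⟩ + 1/√2|10⟩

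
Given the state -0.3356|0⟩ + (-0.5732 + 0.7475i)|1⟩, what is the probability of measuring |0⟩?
0.1126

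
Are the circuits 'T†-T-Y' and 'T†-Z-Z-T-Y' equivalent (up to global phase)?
Yes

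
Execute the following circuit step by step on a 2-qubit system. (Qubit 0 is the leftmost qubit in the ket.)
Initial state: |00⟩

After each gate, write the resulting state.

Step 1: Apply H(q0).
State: 1/√2|00⟩ + 1/√2|10⟩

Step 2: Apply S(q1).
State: 1/√2|00⟩ + 1/√2|10⟩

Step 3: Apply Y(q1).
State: (1/√2)i|01⟩ + (1/√2)i|11⟩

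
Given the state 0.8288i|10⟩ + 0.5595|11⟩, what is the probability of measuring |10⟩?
0.6869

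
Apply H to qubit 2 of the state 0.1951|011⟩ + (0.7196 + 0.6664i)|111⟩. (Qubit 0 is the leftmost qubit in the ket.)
0.138|010⟩ - 0.138|011⟩ + (0.5088 + 0.4712i)|110⟩ + (-0.5088 - 0.4712i)|111⟩

H on qubit 2 mixes each pair of kets that differ only in qubit 2: amplitudes (a, b) of (|…0…⟩, |…1…⟩) become ((a + b)/√2, (a − b)/√2). Kets absent from the input have amplitude 0.
(|010⟩, |011⟩): (a, b) = (0, 0.1951) → (0.138, -0.138)
(|110⟩, |111⟩): (a, b) = (0, (0.7196 + 0.6664i)) → ((0.5088 + 0.4712i), (-0.5088 - 0.4712i))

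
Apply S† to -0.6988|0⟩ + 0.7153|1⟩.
-0.6988|0⟩ - 0.7153i|1⟩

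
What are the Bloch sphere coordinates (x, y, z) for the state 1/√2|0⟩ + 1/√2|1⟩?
(1, 0, 0)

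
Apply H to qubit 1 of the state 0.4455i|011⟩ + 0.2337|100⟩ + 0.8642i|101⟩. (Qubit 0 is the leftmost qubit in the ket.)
0.315i|001⟩ - 0.315i|011⟩ + 0.1653|100⟩ + 0.6111i|101⟩ + 0.1653|110⟩ + 0.6111i|111⟩

H on qubit 1 mixes each pair of kets that differ only in qubit 1: amplitudes (a, b) of (|…0…⟩, |…1…⟩) become ((a + b)/√2, (a − b)/√2). Kets absent from the input have amplitude 0.
(|001⟩, |011⟩): (a, b) = (0, 0.4455i) → (0.315i, -0.315i)
(|100⟩, |110⟩): (a, b) = (0.2337, 0) → (0.1653, 0.1653)
(|101⟩, |111⟩): (a, b) = (0.8642i, 0) → (0.6111i, 0.6111i)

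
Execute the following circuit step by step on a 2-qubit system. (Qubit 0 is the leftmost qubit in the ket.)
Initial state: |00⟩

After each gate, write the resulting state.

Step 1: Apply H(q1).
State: 1/√2|00⟩ + 1/√2|01⟩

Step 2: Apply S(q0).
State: 1/√2|00⟩ + 1/√2|01⟩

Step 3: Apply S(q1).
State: 1/√2|00⟩ + (1/√2)i|01⟩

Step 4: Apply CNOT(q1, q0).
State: 1/√2|00⟩ + (1/√2)i|11⟩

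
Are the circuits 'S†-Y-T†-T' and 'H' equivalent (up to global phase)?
No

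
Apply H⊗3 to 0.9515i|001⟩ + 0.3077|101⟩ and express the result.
(0.1088 + 0.3364i)|000⟩ + (-0.1088 - 0.3364i)|001⟩ + (0.1088 + 0.3364i)|010⟩ + (-0.1088 - 0.3364i)|011⟩ + (-0.1088 + 0.3364i)|100⟩ + (0.1088 - 0.3364i)|101⟩ + (-0.1088 + 0.3364i)|110⟩ + (0.1088 - 0.3364i)|111⟩

H⊗3 gives amp(|y⟩) = (1/2√2) Σ_x (−1)^(x·y) amp(|x⟩), where x·y is the number of positions in which both x and y have a 1.
|000⟩: (0.9515i + 0.3077)/(2√2) = (0.1088 + 0.3364i)
|001⟩: (-0.9515i - 0.3077)/(2√2) = (-0.1088 - 0.3364i)
|010⟩: (0.9515i + 0.3077)/(2√2) = (0.1088 + 0.3364i)
|011⟩: (-0.9515i - 0.3077)/(2√2) = (-0.1088 - 0.3364i)
|100⟩: (0.9515i - 0.3077)/(2√2) = (-0.1088 + 0.3364i)
|101⟩: (-0.9515i + 0.3077)/(2√2) = (0.1088 - 0.3364i)
|110⟩: (0.9515i - 0.3077)/(2√2) = (-0.1088 + 0.3364i)
|111⟩: (-0.9515i + 0.3077)/(2√2) = (0.1088 - 0.3364i)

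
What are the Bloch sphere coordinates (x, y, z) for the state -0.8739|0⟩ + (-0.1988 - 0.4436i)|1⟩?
(0.3475, 0.7753, 0.5274)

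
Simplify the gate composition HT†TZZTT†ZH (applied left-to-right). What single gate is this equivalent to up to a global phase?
X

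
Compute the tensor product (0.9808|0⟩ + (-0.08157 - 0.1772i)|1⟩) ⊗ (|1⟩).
0.9808|01⟩ + (-0.08157 - 0.1772i)|11⟩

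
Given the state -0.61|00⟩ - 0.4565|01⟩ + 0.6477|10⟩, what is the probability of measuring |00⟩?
0.3721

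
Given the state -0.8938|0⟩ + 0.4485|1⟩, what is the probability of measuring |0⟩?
0.7989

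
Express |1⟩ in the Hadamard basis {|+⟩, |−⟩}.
1/√2|+⟩ - 1/√2|−⟩

With |ψ⟩ = α|0⟩ + β|1⟩, the Hadamard-basis coefficients are ⟨+|ψ⟩ = (α + β)/√2 and ⟨−|ψ⟩ = (α − β)/√2.
Here α = 0, β = 1: (α + β)/√2 = 1/√2, (α − β)/√2 = -1/√2.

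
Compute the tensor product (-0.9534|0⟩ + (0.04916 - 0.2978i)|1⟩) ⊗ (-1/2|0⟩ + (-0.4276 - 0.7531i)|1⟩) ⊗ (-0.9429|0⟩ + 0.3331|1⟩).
-0.4495|000⟩ + 0.1588|001⟩ + (-0.3844 - 0.677i)|010⟩ + (0.1358 + 0.2392i)|011⟩ + (0.02318 - 0.1404i)|100⟩ + (-0.008188 + 0.0496i)|101⟩ + (0.2313 - 0.08516i)|110⟩ + (-0.08171 + 0.03008i)|111⟩

amp(|b₁b₂…⟩) = product of the factor amplitudes for bits b₁, b₂, …; only kets whose every factor amplitude is nonzero survive.
|000⟩: (-0.9534)(-1/2)(-0.9429) = -0.4495
|001⟩: (-0.9534)(-1/2)(0.3331) = 0.1588
|010⟩: (-0.9534)(-0.4276 - 0.7531i)(-0.9429) = (-0.3844 - 0.677i)
|011⟩: (-0.9534)(-0.4276 - 0.7531i)(0.3331) = (0.1358 + 0.2392i)
|100⟩: (0.04916 - 0.2978i)(-1/2)(-0.9429) = (0.02318 - 0.1404i)
|101⟩: (0.04916 - 0.2978i)(-1/2)(0.3331) = (-0.008188 + 0.0496i)
|110⟩: (0.04916 - 0.2978i)(-0.4276 - 0.7531i)(-0.9429) = (0.2313 - 0.08516i)
|111⟩: (0.04916 - 0.2978i)(-0.4276 - 0.7531i)(0.3331) = (-0.08171 + 0.03008i)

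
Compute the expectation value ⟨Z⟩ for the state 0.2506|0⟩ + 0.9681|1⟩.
-0.8744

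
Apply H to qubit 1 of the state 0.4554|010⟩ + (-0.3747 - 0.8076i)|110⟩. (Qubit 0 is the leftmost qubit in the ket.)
0.322|000⟩ - 0.322|010⟩ + (-0.265 - 0.5711i)|100⟩ + (0.265 + 0.5711i)|110⟩

H on qubit 1 mixes each pair of kets that differ only in qubit 1: amplitudes (a, b) of (|…0…⟩, |…1…⟩) become ((a + b)/√2, (a − b)/√2). Kets absent from the input have amplitude 0.
(|000⟩, |010⟩): (a, b) = (0, 0.4554) → (0.322, -0.322)
(|100⟩, |110⟩): (a, b) = (0, (-0.3747 - 0.8076i)) → ((-0.265 - 0.5711i), (0.265 + 0.5711i))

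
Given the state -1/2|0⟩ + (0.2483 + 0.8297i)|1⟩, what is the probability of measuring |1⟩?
0.7501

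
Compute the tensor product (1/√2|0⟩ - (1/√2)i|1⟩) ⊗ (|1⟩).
1/√2|01⟩ - (1/√2)i|11⟩

amp(|b₁b₂…⟩) = product of the factor amplitudes for bits b₁, b₂, …; only kets whose every factor amplitude is nonzero survive.
|01⟩: (1/√2)(1) = 1/√2
|11⟩: (-(1/√2)i)(1) = -(1/√2)i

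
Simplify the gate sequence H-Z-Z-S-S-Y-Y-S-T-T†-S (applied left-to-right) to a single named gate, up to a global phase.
H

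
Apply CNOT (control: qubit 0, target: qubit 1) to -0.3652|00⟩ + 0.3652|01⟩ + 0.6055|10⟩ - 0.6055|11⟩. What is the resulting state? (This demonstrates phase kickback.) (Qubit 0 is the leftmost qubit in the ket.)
-0.3652|00⟩ + 0.3652|01⟩ - 0.6055|10⟩ + 0.6055|11⟩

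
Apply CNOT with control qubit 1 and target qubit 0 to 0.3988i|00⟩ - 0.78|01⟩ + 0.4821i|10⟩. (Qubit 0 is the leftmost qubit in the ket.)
0.3988i|00⟩ + 0.4821i|10⟩ - 0.78|11⟩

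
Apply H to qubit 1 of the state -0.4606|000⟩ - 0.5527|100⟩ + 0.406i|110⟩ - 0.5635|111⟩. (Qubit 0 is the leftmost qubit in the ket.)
-0.3257|000⟩ - 0.3257|010⟩ + (-0.3908 + 0.2871i)|100⟩ - 0.3985|101⟩ + (-0.3908 - 0.2871i)|110⟩ + 0.3985|111⟩

H on qubit 1 mixes each pair of kets that differ only in qubit 1: amplitudes (a, b) of (|…0…⟩, |…1…⟩) become ((a + b)/√2, (a − b)/√2). Kets absent from the input have amplitude 0.
(|000⟩, |010⟩): (a, b) = (-0.4606, 0) → (-0.3257, -0.3257)
(|100⟩, |110⟩): (a, b) = (-0.5527, 0.406i) → ((-0.3908 + 0.2871i), (-0.3908 - 0.2871i))
(|101⟩, |111⟩): (a, b) = (0, -0.5635) → (-0.3985, 0.3985)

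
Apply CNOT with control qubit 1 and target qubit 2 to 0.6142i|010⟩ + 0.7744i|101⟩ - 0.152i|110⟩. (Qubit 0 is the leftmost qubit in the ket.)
0.6142i|011⟩ + 0.7744i|101⟩ - 0.152i|111⟩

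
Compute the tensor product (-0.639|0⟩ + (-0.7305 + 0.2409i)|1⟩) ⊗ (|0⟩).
-0.639|00⟩ + (-0.7305 + 0.2409i)|10⟩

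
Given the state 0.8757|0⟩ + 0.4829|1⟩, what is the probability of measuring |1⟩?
0.2332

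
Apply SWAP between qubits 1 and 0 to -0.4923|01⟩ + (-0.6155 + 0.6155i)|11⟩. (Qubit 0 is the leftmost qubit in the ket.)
-0.4923|10⟩ + (-0.6155 + 0.6155i)|11⟩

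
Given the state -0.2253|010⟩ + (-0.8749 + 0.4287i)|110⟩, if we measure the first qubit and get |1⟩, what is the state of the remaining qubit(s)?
(-0.898 + 0.44i)|10⟩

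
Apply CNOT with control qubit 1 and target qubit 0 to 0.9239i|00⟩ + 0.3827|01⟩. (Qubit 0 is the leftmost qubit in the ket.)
0.9239i|00⟩ + 0.3827|11⟩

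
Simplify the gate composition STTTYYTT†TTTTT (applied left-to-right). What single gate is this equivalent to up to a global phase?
S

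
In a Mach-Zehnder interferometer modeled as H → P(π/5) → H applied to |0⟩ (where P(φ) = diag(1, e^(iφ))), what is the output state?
(0.9045 + 0.2939i)|0⟩ + (0.09549 - 0.2939i)|1⟩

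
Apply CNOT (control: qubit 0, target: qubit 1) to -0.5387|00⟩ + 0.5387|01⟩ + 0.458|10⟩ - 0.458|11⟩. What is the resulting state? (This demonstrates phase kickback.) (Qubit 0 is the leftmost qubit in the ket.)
-0.5387|00⟩ + 0.5387|01⟩ - 0.458|10⟩ + 0.458|11⟩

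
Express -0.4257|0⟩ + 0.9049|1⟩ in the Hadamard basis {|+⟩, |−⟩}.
0.3388|+⟩ - 0.9409|−⟩

With |ψ⟩ = α|0⟩ + β|1⟩, the Hadamard-basis coefficients are ⟨+|ψ⟩ = (α + β)/√2 and ⟨−|ψ⟩ = (α − β)/√2.
Here α = -0.4257, β = 0.9049: (α + β)/√2 = 0.3388, (α − β)/√2 = -0.9409.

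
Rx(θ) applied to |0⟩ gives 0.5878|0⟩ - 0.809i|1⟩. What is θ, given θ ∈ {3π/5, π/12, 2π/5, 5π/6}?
3π/5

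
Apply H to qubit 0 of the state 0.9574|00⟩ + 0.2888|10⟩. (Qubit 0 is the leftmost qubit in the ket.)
0.8812|00⟩ + 0.4728|10⟩

H on qubit 0 mixes each pair of kets that differ only in qubit 0: amplitudes (a, b) of (|…0…⟩, |…1…⟩) become ((a + b)/√2, (a − b)/√2). Kets absent from the input have amplitude 0.
(|00⟩, |10⟩): (a, b) = (0.9574, 0.2888) → (0.8812, 0.4728)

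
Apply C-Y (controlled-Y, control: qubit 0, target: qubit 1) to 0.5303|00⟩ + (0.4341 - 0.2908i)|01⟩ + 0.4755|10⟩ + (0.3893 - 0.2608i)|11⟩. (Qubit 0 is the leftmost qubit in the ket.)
0.5303|00⟩ + (0.4341 - 0.2908i)|01⟩ + (-0.2608 - 0.3893i)|10⟩ + 0.4755i|11⟩

C-Y leaves the control-|0⟩ kets |00⟩, |01⟩ unchanged and applies Y to qubit 1 on the control-|1⟩ pair (|10⟩, |11⟩).
Y = [[0, -i], [i, 0]].
With a = amp(|10⟩) = 0.4755 and b = amp(|11⟩) = (0.3893 - 0.2608i):
new amp(|10⟩) = (-i)·b = (-0.2608 - 0.3893i)
new amp(|11⟩) = (i)·a = 0.4755i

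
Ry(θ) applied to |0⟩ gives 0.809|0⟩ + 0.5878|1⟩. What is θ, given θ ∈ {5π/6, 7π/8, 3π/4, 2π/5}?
2π/5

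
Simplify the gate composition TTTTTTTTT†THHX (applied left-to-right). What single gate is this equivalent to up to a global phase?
X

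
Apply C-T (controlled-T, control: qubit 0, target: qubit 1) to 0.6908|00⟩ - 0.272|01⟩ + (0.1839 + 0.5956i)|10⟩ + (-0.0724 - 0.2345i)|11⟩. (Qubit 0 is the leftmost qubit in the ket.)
0.6908|00⟩ - 0.272|01⟩ + (0.1839 + 0.5956i)|10⟩ + (0.1146 - 0.217i)|11⟩

C-T leaves the control-|0⟩ kets |00⟩, |01⟩ unchanged and applies T to qubit 1 on the control-|1⟩ pair (|10⟩, |11⟩).
T = [[1, 0], [0, (1/√2 + (1/√2)i)]].
With a = amp(|10⟩) = (0.1839 + 0.5956i) and b = amp(|11⟩) = (-0.0724 - 0.2345i):
new amp(|10⟩) = (1)·a = (0.1839 + 0.5956i)
new amp(|11⟩) = (1/√2 + (1/√2)i)·b = (0.1146 - 0.217i)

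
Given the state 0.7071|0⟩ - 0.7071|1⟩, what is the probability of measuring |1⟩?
0.5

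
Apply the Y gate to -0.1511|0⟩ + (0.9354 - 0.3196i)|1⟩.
(-0.3196 - 0.9354i)|0⟩ - 0.1511i|1⟩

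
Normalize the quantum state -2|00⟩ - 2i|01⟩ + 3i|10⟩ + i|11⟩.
-0.4714|00⟩ - 0.4714i|01⟩ + (1/√2)i|10⟩ + 0.2357i|11⟩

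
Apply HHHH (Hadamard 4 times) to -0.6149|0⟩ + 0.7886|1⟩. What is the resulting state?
-0.6149|0⟩ + 0.7886|1⟩

H² = I, so an even number of Hadamards cancels: H^4 = I and the state is unchanged.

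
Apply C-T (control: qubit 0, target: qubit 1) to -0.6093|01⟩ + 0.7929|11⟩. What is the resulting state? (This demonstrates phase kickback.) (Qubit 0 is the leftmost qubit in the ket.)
-0.6093|01⟩ + (0.5607 + 0.5607i)|11⟩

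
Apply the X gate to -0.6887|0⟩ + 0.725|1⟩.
0.725|0⟩ - 0.6887|1⟩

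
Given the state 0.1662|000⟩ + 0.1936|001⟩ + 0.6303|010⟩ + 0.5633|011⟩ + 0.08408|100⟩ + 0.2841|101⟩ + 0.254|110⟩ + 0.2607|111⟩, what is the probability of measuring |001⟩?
0.03748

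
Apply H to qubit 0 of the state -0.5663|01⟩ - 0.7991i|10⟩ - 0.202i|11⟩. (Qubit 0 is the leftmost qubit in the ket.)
-0.565i|00⟩ + (-0.4004 - 0.1428i)|01⟩ + 0.565i|10⟩ + (-0.4004 + 0.1428i)|11⟩

H on qubit 0 mixes each pair of kets that differ only in qubit 0: amplitudes (a, b) of (|…0…⟩, |…1…⟩) become ((a + b)/√2, (a − b)/√2). Kets absent from the input have amplitude 0.
(|00⟩, |10⟩): (a, b) = (0, -0.7991i) → (-0.565i, 0.565i)
(|01⟩, |11⟩): (a, b) = (-0.5663, -0.202i) → ((-0.4004 - 0.1428i), (-0.4004 + 0.1428i))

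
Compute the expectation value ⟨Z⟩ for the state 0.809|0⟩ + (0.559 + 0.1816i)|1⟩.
0.309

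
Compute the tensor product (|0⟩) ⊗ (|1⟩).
|01⟩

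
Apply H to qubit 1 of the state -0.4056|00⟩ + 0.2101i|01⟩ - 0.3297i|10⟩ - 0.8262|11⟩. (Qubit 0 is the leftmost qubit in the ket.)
(-0.2868 + 0.1486i)|00⟩ + (-0.2868 - 0.1486i)|01⟩ + (-0.5842 - 0.2331i)|10⟩ + (0.5842 - 0.2331i)|11⟩

H on qubit 1 mixes each pair of kets that differ only in qubit 1: amplitudes (a, b) of (|…0…⟩, |…1…⟩) become ((a + b)/√2, (a − b)/√2). Kets absent from the input have amplitude 0.
(|00⟩, |01⟩): (a, b) = (-0.4056, 0.2101i) → ((-0.2868 + 0.1486i), (-0.2868 - 0.1486i))
(|10⟩, |11⟩): (a, b) = (-0.3297i, -0.8262) → ((-0.5842 - 0.2331i), (0.5842 - 0.2331i))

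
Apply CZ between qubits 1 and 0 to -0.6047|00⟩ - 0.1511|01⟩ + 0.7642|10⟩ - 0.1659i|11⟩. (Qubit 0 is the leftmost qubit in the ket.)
-0.6047|00⟩ - 0.1511|01⟩ + 0.7642|10⟩ + 0.1659i|11⟩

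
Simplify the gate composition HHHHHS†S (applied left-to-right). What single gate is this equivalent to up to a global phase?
H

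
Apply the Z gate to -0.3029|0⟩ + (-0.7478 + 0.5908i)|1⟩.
-0.3029|0⟩ + (0.7478 - 0.5908i)|1⟩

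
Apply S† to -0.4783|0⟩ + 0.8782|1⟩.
-0.4783|0⟩ - 0.8782i|1⟩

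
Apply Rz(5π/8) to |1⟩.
(0.5556 + 0.8315i)|1⟩

Rz(5π/8) = [[e^(−iθ/2), 0], [0, e^(iθ/2)]] with e^(±iθ/2) = cos(θ/2) ± i·sin(θ/2); θ = 5π/8, cos(θ/2) ≈ 0.55557, sin(θ/2) ≈ 0.83147.
With a = amp(|0⟩) = 0 and b = amp(|1⟩) = 1:
new amp(|0⟩) = (0.55557 - 0.83147i)·a = 0
new amp(|1⟩) = (0.55557 + 0.83147i)·b = (0.5556 + 0.8315i)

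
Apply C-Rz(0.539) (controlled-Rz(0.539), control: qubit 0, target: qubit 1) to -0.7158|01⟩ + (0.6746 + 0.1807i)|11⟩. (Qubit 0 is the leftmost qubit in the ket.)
-0.7158|01⟩ + (0.6021 + 0.3538i)|11⟩

C-Rz(0.539) leaves the control-|0⟩ kets |00⟩, |01⟩ unchanged and applies Rz(0.539) to qubit 1 on the control-|1⟩ pair (|10⟩, |11⟩).
Rz(0.539) = [[e^(−iθ/2), 0], [0, e^(iθ/2)]] with e^(±iθ/2) = cos(θ/2) ± i·sin(θ/2); θ = 0.539, cos(θ/2) ≈ 0.963904, sin(θ/2) ≈ 0.26625.
With a = amp(|10⟩) = 0 and b = amp(|11⟩) = (0.6746 + 0.1807i):
new amp(|10⟩) = (0.963904 - 0.26625i)·a = 0
new amp(|11⟩) = (0.963904 + 0.26625i)·b = (0.6021 + 0.3538i)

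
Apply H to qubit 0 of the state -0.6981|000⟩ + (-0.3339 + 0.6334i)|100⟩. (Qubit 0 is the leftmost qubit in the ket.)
(-0.7297 + 0.4479i)|000⟩ + (-0.2575 - 0.4479i)|100⟩

H on qubit 0 mixes each pair of kets that differ only in qubit 0: amplitudes (a, b) of (|…0…⟩, |…1…⟩) become ((a + b)/√2, (a − b)/√2). Kets absent from the input have amplitude 0.
(|000⟩, |100⟩): (a, b) = (-0.6981, (-0.3339 + 0.6334i)) → ((-0.7297 + 0.4479i), (-0.2575 - 0.4479i))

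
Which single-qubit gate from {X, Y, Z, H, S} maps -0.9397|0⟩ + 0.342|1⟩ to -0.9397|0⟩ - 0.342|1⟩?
Z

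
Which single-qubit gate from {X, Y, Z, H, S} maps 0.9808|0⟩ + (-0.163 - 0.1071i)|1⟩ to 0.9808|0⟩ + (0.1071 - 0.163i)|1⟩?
S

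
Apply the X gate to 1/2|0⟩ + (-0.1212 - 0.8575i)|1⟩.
(-0.1212 - 0.8575i)|0⟩ + 1/2|1⟩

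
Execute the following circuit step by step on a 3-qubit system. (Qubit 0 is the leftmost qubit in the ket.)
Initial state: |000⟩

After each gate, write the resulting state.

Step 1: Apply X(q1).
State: |010⟩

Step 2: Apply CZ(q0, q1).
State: |010⟩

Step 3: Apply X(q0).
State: |110⟩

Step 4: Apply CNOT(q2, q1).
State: |110⟩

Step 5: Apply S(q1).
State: i|110⟩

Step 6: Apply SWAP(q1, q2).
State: i|101⟩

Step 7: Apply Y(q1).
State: -|111⟩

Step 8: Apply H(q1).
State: -1/√2|101⟩ + 1/√2|111⟩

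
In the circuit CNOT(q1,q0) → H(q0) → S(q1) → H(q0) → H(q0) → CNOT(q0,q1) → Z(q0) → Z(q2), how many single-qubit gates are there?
6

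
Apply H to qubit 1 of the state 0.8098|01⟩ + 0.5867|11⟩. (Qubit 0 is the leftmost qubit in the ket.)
0.5726|00⟩ - 0.5726|01⟩ + 0.4149|10⟩ - 0.4149|11⟩

H on qubit 1 mixes each pair of kets that differ only in qubit 1: amplitudes (a, b) of (|…0…⟩, |…1…⟩) become ((a + b)/√2, (a − b)/√2). Kets absent from the input have amplitude 0.
(|00⟩, |01⟩): (a, b) = (0, 0.8098) → (0.5726, -0.5726)
(|10⟩, |11⟩): (a, b) = (0, 0.5867) → (0.4149, -0.4149)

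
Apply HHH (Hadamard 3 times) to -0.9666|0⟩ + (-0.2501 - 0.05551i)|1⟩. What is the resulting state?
(-0.8603 - 0.03925i)|0⟩ + (-0.5066 + 0.03925i)|1⟩

H² = I, so H^3 = H: a single Hadamard. With (a, b) = (-0.9666, (-0.2501 - 0.05551i)), H gives ((a + b)/√2, (a − b)/√2) = ((-0.8603 - 0.03925i), (-0.5066 + 0.03925i)).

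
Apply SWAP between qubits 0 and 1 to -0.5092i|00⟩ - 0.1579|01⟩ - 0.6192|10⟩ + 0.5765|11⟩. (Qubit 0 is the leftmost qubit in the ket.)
-0.5092i|00⟩ - 0.6192|01⟩ - 0.1579|10⟩ + 0.5765|11⟩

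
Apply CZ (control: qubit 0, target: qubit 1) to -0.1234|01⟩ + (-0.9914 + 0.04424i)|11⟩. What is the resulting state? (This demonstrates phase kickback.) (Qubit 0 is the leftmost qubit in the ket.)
-0.1234|01⟩ + (0.9914 - 0.04424i)|11⟩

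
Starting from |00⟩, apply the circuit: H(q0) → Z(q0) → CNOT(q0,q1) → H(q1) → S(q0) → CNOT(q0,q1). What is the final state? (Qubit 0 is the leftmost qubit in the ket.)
1/2|00⟩ + 1/2|01⟩ + (1/2)i|10⟩ - (1/2)i|11⟩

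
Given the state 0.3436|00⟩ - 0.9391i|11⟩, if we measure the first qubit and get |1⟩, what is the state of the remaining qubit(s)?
-i|1⟩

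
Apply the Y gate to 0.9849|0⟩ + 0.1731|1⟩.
-0.1731i|0⟩ + 0.9849i|1⟩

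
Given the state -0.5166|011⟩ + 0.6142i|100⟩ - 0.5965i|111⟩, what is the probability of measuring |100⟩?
0.3772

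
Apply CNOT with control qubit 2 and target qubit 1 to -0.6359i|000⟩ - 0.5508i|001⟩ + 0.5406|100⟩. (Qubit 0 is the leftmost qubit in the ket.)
-0.6359i|000⟩ - 0.5508i|011⟩ + 0.5406|100⟩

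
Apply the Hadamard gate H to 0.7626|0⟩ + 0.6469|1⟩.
0.9967|0⟩ + 0.08181|1⟩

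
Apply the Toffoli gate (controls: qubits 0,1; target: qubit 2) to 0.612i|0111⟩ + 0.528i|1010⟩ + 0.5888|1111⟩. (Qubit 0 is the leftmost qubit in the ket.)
0.612i|0111⟩ + 0.528i|1010⟩ + 0.5888|1101⟩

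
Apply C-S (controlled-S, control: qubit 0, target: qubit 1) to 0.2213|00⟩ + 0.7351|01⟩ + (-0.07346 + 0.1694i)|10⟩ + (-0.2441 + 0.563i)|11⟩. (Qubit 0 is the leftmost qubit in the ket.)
0.2213|00⟩ + 0.7351|01⟩ + (-0.07346 + 0.1694i)|10⟩ + (-0.563 - 0.2441i)|11⟩

C-S leaves the control-|0⟩ kets |00⟩, |01⟩ unchanged and applies S to qubit 1 on the control-|1⟩ pair (|10⟩, |11⟩).
S = [[1, 0], [0, i]].
With a = amp(|10⟩) = (-0.07346 + 0.1694i) and b = amp(|11⟩) = (-0.2441 + 0.563i):
new amp(|10⟩) = (1)·a = (-0.07346 + 0.1694i)
new amp(|11⟩) = (i)·b = (-0.563 - 0.2441i)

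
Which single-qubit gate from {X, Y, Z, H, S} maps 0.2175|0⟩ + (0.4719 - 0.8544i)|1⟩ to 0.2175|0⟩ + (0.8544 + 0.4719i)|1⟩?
S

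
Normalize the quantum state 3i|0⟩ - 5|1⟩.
0.5145i|0⟩ - 0.8575|1⟩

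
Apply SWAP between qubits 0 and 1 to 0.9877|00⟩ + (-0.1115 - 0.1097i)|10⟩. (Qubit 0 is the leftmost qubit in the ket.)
0.9877|00⟩ + (-0.1115 - 0.1097i)|01⟩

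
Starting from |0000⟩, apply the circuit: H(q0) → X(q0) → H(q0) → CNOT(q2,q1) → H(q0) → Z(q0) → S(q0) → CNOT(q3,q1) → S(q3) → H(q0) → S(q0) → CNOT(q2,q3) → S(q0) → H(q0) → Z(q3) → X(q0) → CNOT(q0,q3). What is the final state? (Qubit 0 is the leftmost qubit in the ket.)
1/√2|0000⟩ - (1/√2)i|1001⟩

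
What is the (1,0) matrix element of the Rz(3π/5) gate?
0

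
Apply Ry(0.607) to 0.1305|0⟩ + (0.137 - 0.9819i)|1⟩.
(0.08359 + 0.2935i)|0⟩ + (0.1697 - 0.937i)|1⟩

Ry(0.607) = [[cos(θ/2), −sin(θ/2)], [sin(θ/2), cos(θ/2)]]; θ = 0.607, cos(θ/2) ≈ 0.954296, sin(θ/2) ≈ 0.298862.
With a = amp(|0⟩) = 0.1305 and b = amp(|1⟩) = (0.137 - 0.9819i):
new amp(|0⟩) = (0.954296)·a + (-0.298862)·b = (0.08359 + 0.2935i)
new amp(|1⟩) = (0.298862)·a + (0.954296)·b = (0.1697 - 0.937i)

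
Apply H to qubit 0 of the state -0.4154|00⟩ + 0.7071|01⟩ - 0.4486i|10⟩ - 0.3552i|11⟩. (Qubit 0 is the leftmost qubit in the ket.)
(-0.2937 - 0.3172i)|00⟩ + (0.5 - 0.2512i)|01⟩ + (-0.2937 + 0.3172i)|10⟩ + (0.5 + 0.2512i)|11⟩

H on qubit 0 mixes each pair of kets that differ only in qubit 0: amplitudes (a, b) of (|…0…⟩, |…1…⟩) become ((a + b)/√2, (a − b)/√2). Kets absent from the input have amplitude 0.
(|00⟩, |10⟩): (a, b) = (-0.4154, -0.4486i) → ((-0.2937 - 0.3172i), (-0.2937 + 0.3172i))
(|01⟩, |11⟩): (a, b) = (0.7071, -0.3552i) → ((0.5 - 0.2512i), (0.5 + 0.2512i))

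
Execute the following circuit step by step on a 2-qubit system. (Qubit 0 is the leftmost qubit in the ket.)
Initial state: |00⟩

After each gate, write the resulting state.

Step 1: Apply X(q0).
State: |10⟩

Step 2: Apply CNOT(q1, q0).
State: |10⟩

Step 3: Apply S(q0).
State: i|10⟩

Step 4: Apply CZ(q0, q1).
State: i|10⟩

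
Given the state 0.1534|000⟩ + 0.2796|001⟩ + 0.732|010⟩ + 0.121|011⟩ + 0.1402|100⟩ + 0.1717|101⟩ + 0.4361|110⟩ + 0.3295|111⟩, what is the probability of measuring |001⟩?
0.07818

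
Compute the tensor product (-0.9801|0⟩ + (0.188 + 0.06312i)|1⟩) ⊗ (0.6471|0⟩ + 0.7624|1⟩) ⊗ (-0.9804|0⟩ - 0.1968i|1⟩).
0.6218|000⟩ + 0.1248i|001⟩ + 0.7326|010⟩ + 0.1471i|011⟩ + (-0.1193 - 0.04004i)|100⟩ + (0.008038 - 0.02394i)|101⟩ + (-0.1405 - 0.04718i)|110⟩ + (0.009471 - 0.02821i)|111⟩

amp(|b₁b₂…⟩) = product of the factor amplitudes for bits b₁, b₂, …; only kets whose every factor amplitude is nonzero survive.
|000⟩: (-0.9801)(0.6471)(-0.9804) = 0.6218
|001⟩: (-0.9801)(0.6471)(-0.1968i) = 0.1248i
|010⟩: (-0.9801)(0.7624)(-0.9804) = 0.7326
|011⟩: (-0.9801)(0.7624)(-0.1968i) = 0.1471i
|100⟩: (0.188 + 0.06312i)(0.6471)(-0.9804) = (-0.1193 - 0.04004i)
|101⟩: (0.188 + 0.06312i)(0.6471)(-0.1968i) = (0.008038 - 0.02394i)
|110⟩: (0.188 + 0.06312i)(0.7624)(-0.9804) = (-0.1405 - 0.04718i)
|111⟩: (0.188 + 0.06312i)(0.7624)(-0.1968i) = (0.009471 - 0.02821i)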